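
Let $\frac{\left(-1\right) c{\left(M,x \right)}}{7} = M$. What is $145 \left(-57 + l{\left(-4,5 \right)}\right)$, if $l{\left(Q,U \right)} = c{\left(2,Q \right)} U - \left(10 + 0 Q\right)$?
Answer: $-19865$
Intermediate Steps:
$c{\left(M,x \right)} = - 7 M$
$l{\left(Q,U \right)} = -10 - 14 U$ ($l{\left(Q,U \right)} = \left(-7\right) 2 U - \left(10 + 0 Q\right) = - 14 U + \left(0 - 10\right) = - 14 U - 10 = -10 - 14 U$)
$145 \left(-57 + l{\left(-4,5 \right)}\right) = 145 \left(-57 - 80\right) = 145 \left(-137\right) = -19865$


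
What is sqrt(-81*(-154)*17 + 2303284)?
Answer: sqrt(2515342) ≈ 1586.0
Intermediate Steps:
sqrt(-81*(-154)*17 + 2303284) = sqrt(12474*17 + 2303284) = sqrt(212058 + 2303284) = sqrt(2515342)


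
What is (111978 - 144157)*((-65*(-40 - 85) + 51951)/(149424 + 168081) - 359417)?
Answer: 3672159181865111/317505 ≈ 1.1566e+10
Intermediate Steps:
(111978 - 144157)*((-65*(-40 - 85) + 51951)/(149424 + 168081) - 359417) = -32179*((-65*(-125) + 51951)/317505 - 359417) = -32179*((8125 + 51951)*(1/317505) - 359417) = -32179*(60076*(1/317505) - 359417) = -32179*(60076/317505 - 359417) = -32179*(-114116634509/317505) = 3672159181865111/317505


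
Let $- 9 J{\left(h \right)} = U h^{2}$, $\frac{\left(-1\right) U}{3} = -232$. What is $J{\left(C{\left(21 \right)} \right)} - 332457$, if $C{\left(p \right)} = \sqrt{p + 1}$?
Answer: $- \frac{1002475}{3} \approx -3.3416 \cdot 10^{5}$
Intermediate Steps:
$U = 696$ ($U = \left(-3\right) \left(-232\right) = 696$)
$C{\left(p \right)} = \sqrt{1 + p}$
$J{\left(h \right)} = - \frac{232 h^{2}}{3}$ ($J{\left(h \right)} = - \frac{696 h^{2}}{9} = - \frac{232 h^{2}}{3}$)
$J{\left(C{\left(21 \right)} \right)} - 332457 = - \frac{232 \left(\sqrt{1 + 21}\right)^{2}}{3} - 332457 = - \frac{232 \left(\sqrt{22}\right)^{2}}{3} - 332457 = \left(- \frac{232}{3}\right) 22 - 332457 = - \frac{5104}{3} - 332457 = - \frac{1002475}{3}$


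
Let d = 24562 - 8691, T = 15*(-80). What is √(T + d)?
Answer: √14671 ≈ 121.12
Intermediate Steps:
T = -1200
d = 15871
√(T + d) = √(-1200 + 15871) = √14671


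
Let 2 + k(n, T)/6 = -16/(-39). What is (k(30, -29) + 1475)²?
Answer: 362940601/169 ≈ 2.1476e+6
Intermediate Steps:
k(n, T) = -124/13 (k(n, T) = -12 + 6*(-16/(-39)) = -12 + 6*(-16*(-1/39)) = -12 + 6*(16/39) = -12 + 32/13 = -124/13)
(k(30, -29) + 1475)² = (-124/13 + 1475)² = (19051/13)² = 362940601/169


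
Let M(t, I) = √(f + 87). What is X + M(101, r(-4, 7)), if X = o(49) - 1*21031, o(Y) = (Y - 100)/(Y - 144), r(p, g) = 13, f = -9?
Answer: -1997894/95 + √78 ≈ -21022.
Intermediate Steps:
o(Y) = (-100 + Y)/(-144 + Y)
X = -1997894/95 (X = (-100 + 49)/(-144 + 49) - 1*21031 = -51/(-95) - 21031 = -1/95*(-51) - 21031 = 51/95 - 21031 = -1997894/95 ≈ -21030.)
M(t, I) = √78 (M(t, I) = √(-9 + 87) = √78)
X + M(101, r(-4, 7)) = -1997894/95 + √78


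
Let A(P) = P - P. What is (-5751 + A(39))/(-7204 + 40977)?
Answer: -5751/33773 ≈ -0.17028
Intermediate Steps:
A(P) = 0
(-5751 + A(39))/(-7204 + 40977) = (-5751 + 0)/(-7204 + 40977) = -5751/33773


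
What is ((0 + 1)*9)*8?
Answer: 72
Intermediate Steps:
((0 + 1)*9)*8 = (1*9)*8 = 9*8 = 72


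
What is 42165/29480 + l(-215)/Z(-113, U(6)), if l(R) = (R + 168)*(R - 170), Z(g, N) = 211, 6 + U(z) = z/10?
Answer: 108467483/1244056 ≈ 87.189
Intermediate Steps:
U(z) = -6 + z/10
l(R) = (-170 + R)*(168 + R) (l(R) = (168 + R)*(-170 + R) = (-170 + R)*(168 + R))
42165/29480 + l(-215)/Z(-113, U(6)) = 42165/29480 + (-28560 + (-215)² - 2*(-215))/211 = 42165*(1/29480) + (-28560 + 46225 + 430)*(1/211) = 8433/5896 + 18095*(1/211) = 8433/5896 + 18095/211 = 108467483/1244056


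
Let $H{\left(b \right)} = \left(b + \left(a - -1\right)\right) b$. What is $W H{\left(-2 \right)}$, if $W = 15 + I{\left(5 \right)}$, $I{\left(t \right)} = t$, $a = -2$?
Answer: $120$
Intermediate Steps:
$W = 20$ ($W = 15 + 5 = 20$)
$H{\left(b \right)} = b \left(-1 + b\right)$ ($H{\left(b \right)} = \left(b - 1\right) b = \left(-1 + b\right) b = b \left(-1 + b\right)$)
$W H{\left(-2 \right)} = 20 \left(- 2 \left(-1 - 2\right)\right) = 20 \left(\left(-2\right) \left(-3\right)\right) = 20 \cdot 6 = 120$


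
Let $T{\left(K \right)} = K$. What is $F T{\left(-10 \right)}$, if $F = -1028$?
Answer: $10280$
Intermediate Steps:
$F T{\left(-10 \right)} = \left(-1028\right) \left(-10\right) = 10280$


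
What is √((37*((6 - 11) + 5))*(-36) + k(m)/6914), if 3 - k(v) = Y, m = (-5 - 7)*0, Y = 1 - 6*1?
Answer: 2*√3457/3457 ≈ 0.034016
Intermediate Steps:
Y = -5 (Y = 1 - 6 = -5)
m = 0 (m = -12*0 = 0)
k(v) = 8 (k(v) = 3 - 1*(-5) = 3 + 5 = 8)
√((37*((6 - 11) + 5))*(-36) + k(m)/6914) = √((37*((6 - 11) + 5))*(-36) + 8/6914) = √((37*(-5 + 5))*(-36) + 8*(1/6914)) = √((37*0)*(-36) + 4/3457) = √(0*(-36) + 4/3457) = √(0 + 4/3457) = √(4/3457) = 2*√3457/3457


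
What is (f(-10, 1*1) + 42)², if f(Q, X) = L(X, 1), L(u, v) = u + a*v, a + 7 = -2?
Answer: 1156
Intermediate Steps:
a = -9 (a = -7 - 2 = -9)
L(u, v) = u - 9*v
f(Q, X) = -9 + X (f(Q, X) = X - 9*1 = X - 9 = -9 + X)
(f(-10, 1*1) + 42)² = ((-9 + 1*1) + 42)² = ((-9 + 1) + 42)² = (-8 + 42)² = 34² = 1156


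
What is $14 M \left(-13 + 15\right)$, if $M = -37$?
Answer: $-1036$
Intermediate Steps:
$14 M \left(-13 + 15\right) = 14 \left(-37\right) \left(-13 + 15\right) = \left(-518\right) 2 = -1036$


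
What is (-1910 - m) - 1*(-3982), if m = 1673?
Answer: 399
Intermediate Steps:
(-1910 - m) - 1*(-3982) = (-1910 - 1*1673) - 1*(-3982) = (-1910 - 1673) + 3982 = -3583 + 3982 = 399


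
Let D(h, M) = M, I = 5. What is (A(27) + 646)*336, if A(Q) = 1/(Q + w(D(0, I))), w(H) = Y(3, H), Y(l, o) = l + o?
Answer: 1085328/5 ≈ 2.1707e+5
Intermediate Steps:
w(H) = 3 + H
A(Q) = 1/(8 + Q) (A(Q) = 1/(Q + (3 + 5)) = 1/(Q + 8) = 1/(8 + Q))
(A(27) + 646)*336 = (1/(8 + 27) + 646)*336 = (1/35 + 646)*336 = (22611/35)*336 = 1085328/5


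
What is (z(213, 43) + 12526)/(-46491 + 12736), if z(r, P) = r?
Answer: -12739/33755 ≈ -0.37740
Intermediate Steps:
(z(213, 43) + 12526)/(-46491 + 12736) = (213 + 12526)/(-46491 + 12736) = 12739/(-33755) = 12739*(-1/33755) = -12739/33755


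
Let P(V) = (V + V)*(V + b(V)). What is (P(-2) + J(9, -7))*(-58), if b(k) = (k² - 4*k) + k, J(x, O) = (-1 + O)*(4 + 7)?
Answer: 6960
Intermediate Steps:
J(x, O) = -11 + 11*O (J(x, O) = (-1 + O)*11 = -11 + 11*O)
b(k) = k² - 3*k
P(V) = 2*V*(V + V*(-3 + V)) (P(V) = (V + V)*(V + V*(-3 + V)) = (2*V)*(V + V*(-3 + V)) = 2*V*(V + V*(-3 + V)))
(P(-2) + J(9, -7))*(-58) = (2*(-2)²*(-2 - 2) + (-11 + 11*(-7)))*(-58) = (2*4*(-4) + (-11 - 77))*(-58) = (-32 - 88)*(-58) = -120*(-58) = 6960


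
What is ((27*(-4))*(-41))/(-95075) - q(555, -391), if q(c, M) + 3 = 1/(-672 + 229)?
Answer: 124488146/42118225 ≈ 2.9557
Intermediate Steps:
q(c, M) = -1330/443 (q(c, M) = -3 + 1/(-672 + 229) = -3 + 1/(-443) = -3 - 1/443 = -1330/443)
((27*(-4))*(-41))/(-95075) - q(555, -391) = ((27*(-4))*(-41))/(-95075) - 1*(-1330/443) = -108*(-41)*(-1/95075) + 1330/443 = 4428*(-1/95075) + 1330/443 = -4428/95075 + 1330/443 = 124488146/42118225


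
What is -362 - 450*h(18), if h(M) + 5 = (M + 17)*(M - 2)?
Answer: -250112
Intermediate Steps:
h(M) = -5 + (-2 + M)*(17 + M) (h(M) = -5 + (M + 17)*(M - 2) = -5 + (17 + M)*(-2 + M) = -5 + (-2 + M)*(17 + M))
-362 - 450*h(18) = -362 - 450*(-39 + 18² + 15*18) = -362 - 450*(-39 + 324 + 270) = -362 - 450*555 = -362 - 249750 = -250112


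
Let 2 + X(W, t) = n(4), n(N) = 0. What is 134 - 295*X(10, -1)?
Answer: 724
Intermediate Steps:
X(W, t) = -2 (X(W, t) = -2 + 0 = -2)
134 - 295*X(10, -1) = 134 - 295*(-2) = 134 + 590 = 724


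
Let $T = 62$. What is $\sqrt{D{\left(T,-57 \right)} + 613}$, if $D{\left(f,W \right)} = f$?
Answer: $15 \sqrt{3} \approx 25.981$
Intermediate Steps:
$\sqrt{D{\left(T,-57 \right)} + 613} = \sqrt{62 + 613} = \sqrt{675} = 15 \sqrt{3}$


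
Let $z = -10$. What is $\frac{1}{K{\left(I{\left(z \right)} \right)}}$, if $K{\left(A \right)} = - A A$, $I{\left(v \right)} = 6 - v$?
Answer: $- \frac{1}{256} \approx -0.0039063$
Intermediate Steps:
$K{\left(A \right)} = - A^{2}$
$\frac{1}{K{\left(I{\left(z \right)} \right)}} = \frac{1}{\left(-1\right) \left(6 - -10\right)^{2}} = \frac{1}{\left(-1\right) \left(6 + 10\right)^{2}} = \frac{1}{\left(-1\right) 16^{2}} = \frac{1}{\left(-1\right) 256} = \frac{1}{-256} = - \frac{1}{256}$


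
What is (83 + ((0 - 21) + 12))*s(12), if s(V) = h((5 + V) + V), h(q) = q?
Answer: 2146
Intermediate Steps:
s(V) = 5 + 2*V (s(V) = (5 + V) + V = 5 + 2*V)
(83 + ((0 - 21) + 12))*s(12) = (83 + ((0 - 21) + 12))*(5 + 2*12) = (83 + (-21 + 12))*(5 + 24) = (83 - 9)*29 = 74*29 = 2146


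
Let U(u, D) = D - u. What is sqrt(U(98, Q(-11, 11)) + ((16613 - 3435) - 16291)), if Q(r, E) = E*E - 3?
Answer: I*sqrt(3093) ≈ 55.615*I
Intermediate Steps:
Q(r, E) = -3 + E**2 (Q(r, E) = E**2 - 3 = -3 + E**2)
sqrt(U(98, Q(-11, 11)) + ((16613 - 3435) - 16291)) = sqrt(((-3 + 11**2) - 1*98) + ((16613 - 3435) - 16291)) = sqrt(((-3 + 121) - 98) + (13178 - 16291)) = sqrt((118 - 98) - 3113) = sqrt(20 - 3113) = sqrt(-3093) = I*sqrt(3093)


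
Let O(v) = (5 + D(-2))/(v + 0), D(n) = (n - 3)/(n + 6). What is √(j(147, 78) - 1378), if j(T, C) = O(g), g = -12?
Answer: I*√22053/4 ≈ 37.126*I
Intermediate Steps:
D(n) = (-3 + n)/(6 + n)
O(v) = 15/(4*v) (O(v) = (5 + (-3 - 2)/(6 - 2))/(v + 0) = (5 - 5/4)/v = 15/(4*v))
j(T, C) = -5/16 (j(T, C) = (15/4)/(-12) = (15/4)*(-1/12) = -5/16)
√(j(147, 78) - 1378) = √(-5/16 - 1378) = √(-22053/16) = I*√22053/4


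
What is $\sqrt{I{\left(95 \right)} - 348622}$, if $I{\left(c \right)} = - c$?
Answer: $i \sqrt{348717} \approx 590.52 i$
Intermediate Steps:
$\sqrt{I{\left(95 \right)} - 348622} = \sqrt{\left(-1\right) 95 - 348622} = \sqrt{-95 - 348622} = \sqrt{-348717} = i \sqrt{348717}$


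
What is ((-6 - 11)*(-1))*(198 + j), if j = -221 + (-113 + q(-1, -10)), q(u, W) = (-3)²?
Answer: -2159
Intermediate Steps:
q(u, W) = 9
j = -325 (j = -221 + (-113 + 9) = -221 - 104 = -325)
((-6 - 11)*(-1))*(198 + j) = ((-6 - 11)*(-1))*(198 - 325) = -17*(-1)*(-127) = 17*(-127) = -2159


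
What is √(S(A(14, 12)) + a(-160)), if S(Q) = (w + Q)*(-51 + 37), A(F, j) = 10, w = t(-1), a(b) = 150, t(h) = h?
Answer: 2*√6 ≈ 4.8990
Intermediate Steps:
w = -1
S(Q) = 14 - 14*Q (S(Q) = (-1 + Q)*(-51 + 37) = (-1 + Q)*(-14) = 14 - 14*Q)
√(S(A(14, 12)) + a(-160)) = √((14 - 14*10) + 150) = √((14 - 140) + 150) = √(-126 + 150) = √24 = 2*√6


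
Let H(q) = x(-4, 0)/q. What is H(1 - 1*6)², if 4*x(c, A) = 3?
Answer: 9/400 ≈ 0.022500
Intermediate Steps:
x(c, A) = ¾ (x(c, A) = (¼)*3 = ¾)
H(q) = 3/(4*q)
H(1 - 1*6)² = (3/(4*(1 - 1*6)))² = (3/(4*(1 - 6)))² = ((¾)/(-5))² = ((¾)*(-⅕))² = (-3/20)² = 9/400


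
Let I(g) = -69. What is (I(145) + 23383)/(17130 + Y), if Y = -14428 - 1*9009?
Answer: -23314/6307 ≈ -3.6965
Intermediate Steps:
Y = -23437 (Y = -14428 - 9009 = -23437)
(I(145) + 23383)/(17130 + Y) = (-69 + 23383)/(17130 - 23437) = 23314/(-6307) = 23314*(-1/6307) = -23314/6307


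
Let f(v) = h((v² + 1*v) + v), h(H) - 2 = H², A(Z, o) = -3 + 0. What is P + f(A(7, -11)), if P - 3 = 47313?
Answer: 47327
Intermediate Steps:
A(Z, o) = -3
h(H) = 2 + H²
f(v) = 2 + (v² + 2*v)² (f(v) = 2 + ((v² + 1*v) + v)² = 2 + ((v² + v) + v)² = 2 + ((v + v²) + v)² = 2 + (v² + 2*v)²)
P = 47316 (P = 3 + 47313 = 47316)
P + f(A(7, -11)) = 47316 + (2 + (-3)²*(2 - 3)²) = 47316 + (2 + 9*(-1)²) = 47316 + (2 + 9*1) = 47316 + (2 + 9) = 47316 + 11 = 47327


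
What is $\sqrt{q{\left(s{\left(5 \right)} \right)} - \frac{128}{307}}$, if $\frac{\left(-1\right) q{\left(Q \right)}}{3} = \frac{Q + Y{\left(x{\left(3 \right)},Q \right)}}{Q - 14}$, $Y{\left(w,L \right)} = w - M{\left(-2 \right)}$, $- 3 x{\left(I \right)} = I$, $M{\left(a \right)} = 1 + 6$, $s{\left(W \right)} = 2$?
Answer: $\frac{i \sqrt{722678}}{614} \approx 1.3845 i$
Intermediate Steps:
$M{\left(a \right)} = 7$
$x{\left(I \right)} = - \frac{I}{3}$
$Y{\left(w,L \right)} = -7 + w$ ($Y{\left(w,L \right)} = w - 7 = -7 + w$)
$q{\left(Q \right)} = - \frac{3 \left(-8 + Q\right)}{-14 + Q}$ ($q{\left(Q \right)} = - 3 \frac{Q - 8}{Q - 14} = - 3 \frac{Q - 8}{-14 + Q} = - 3 \frac{-8 + Q}{-14 + Q} = - \frac{3 \left(-8 + Q\right)}{-14 + Q}$)
$\sqrt{q{\left(s{\left(5 \right)} \right)} - \frac{128}{307}} = \sqrt{\frac{3 \left(8 - 2\right)}{-14 + 2} - \frac{128}{307}} = \sqrt{\frac{3 \left(8 - 2\right)}{-12} - \frac{128}{307}} = \sqrt{3 \left(- \frac{1}{12}\right) 6 - \frac{128}{307}} = \sqrt{- \frac{3}{2} - \frac{128}{307}} = \sqrt{- \frac{1177}{614}} = \frac{i \sqrt{722678}}{614}$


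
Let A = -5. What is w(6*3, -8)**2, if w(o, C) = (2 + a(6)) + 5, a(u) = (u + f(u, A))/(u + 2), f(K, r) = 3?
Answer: 4225/64 ≈ 66.016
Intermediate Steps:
a(u) = (3 + u)/(2 + u) (a(u) = (u + 3)/(u + 2) = (3 + u)/(2 + u))
w(o, C) = 65/8 (w(o, C) = (2 + (3 + 6)/(2 + 6)) + 5 = (2 + 9/8) + 5 = 25/8 + 5 = 65/8)
w(6*3, -8)**2 = (65/8)**2 = 4225/64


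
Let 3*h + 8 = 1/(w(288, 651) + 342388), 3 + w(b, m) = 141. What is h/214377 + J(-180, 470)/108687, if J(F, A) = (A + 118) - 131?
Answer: 33458096250611/7980853401975474 ≈ 0.0041923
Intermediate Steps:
J(F, A) = -13 + A (J(F, A) = (118 + A) - 131 = -13 + A)
w(b, m) = 138 (w(b, m) = -3 + 141 = 138)
h = -2740207/1027578 (h = -8/3 + 1/(3*(138 + 342388)) = -8/3 + (⅓)/342526 = -8/3 + (⅓)*(1/342526) = -8/3 + 1/1027578 = -2740207/1027578 ≈ -2.6667)
h/214377 + J(-180, 470)/108687 = -2740207/1027578/214377 + (-13 + 470)/108687 = -2740207/1027578*1/214377 + 457*(1/108687) = -2740207/220289088906 + 457/108687 = 33458096250611/7980853401975474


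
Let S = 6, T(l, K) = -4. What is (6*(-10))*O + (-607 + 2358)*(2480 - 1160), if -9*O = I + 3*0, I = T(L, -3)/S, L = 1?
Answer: 20801840/9 ≈ 2.3113e+6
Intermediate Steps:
I = -⅔ (I = -4/6 = -4*⅙ = -⅔ ≈ -0.66667)
O = 2/27 (O = -(-⅔ + 3*0)/9 = -(-⅔ + 0)/9 = -⅑*(-⅔) = 2/27 ≈ 0.074074)
(6*(-10))*O + (-607 + 2358)*(2480 - 1160) = (6*(-10))*(2/27) + (-607 + 2358)*(2480 - 1160) = -60*2/27 + 1751*1320 = -40/9 + 2311320 = 20801840/9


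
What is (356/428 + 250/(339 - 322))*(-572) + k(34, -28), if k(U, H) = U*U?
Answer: -14063672/1819 ≈ -7731.5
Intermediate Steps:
k(U, H) = U²
(356/428 + 250/(339 - 322))*(-572) + k(34, -28) = (356/428 + 250/(339 - 322))*(-572) + 34² = (356*(1/428) + 250/17)*(-572) + 1156 = (89/107 + 250*(1/17))*(-572) + 1156 = (89/107 + 250/17)*(-572) + 1156 = (28263/1819)*(-572) + 1156 = -16166436/1819 + 1156 = -14063672/1819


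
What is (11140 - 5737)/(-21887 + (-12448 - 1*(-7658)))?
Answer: -5403/26677 ≈ -0.20253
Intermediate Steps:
(11140 - 5737)/(-21887 + (-12448 - 1*(-7658))) = 5403/(-21887 + (-12448 + 7658)) = 5403/(-21887 - 4790) = 5403/(-26677) = 5403*(-1/26677) = -5403/26677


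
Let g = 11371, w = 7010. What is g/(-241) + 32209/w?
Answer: -71948341/1689410 ≈ -42.588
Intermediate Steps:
g/(-241) + 32209/w = 11371/(-241) + 32209/7010 = 11371*(-1/241) + 32209*(1/7010) = -11371/241 + 32209/7010 = -71948341/1689410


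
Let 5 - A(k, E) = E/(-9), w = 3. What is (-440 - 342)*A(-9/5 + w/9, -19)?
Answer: -20332/9 ≈ -2259.1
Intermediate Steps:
A(k, E) = 5 + E/9 (A(k, E) = 5 - E/(-9) = 5 - E*(-1)/9 = 5 - (-1)*E/9 = 5 + E/9)
(-440 - 342)*A(-9/5 + w/9, -19) = (-440 - 342)*(5 + (⅑)*(-19)) = -782*(5 - 19/9) = -782*26/9 = -20332/9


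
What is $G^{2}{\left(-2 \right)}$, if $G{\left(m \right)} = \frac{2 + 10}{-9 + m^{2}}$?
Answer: $\frac{144}{25} \approx 5.76$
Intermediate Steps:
$G{\left(m \right)} = \frac{12}{-9 + m^{2}}$
$G^{2}{\left(-2 \right)} = \left(\frac{12}{-9 + \left(-2\right)^{2}}\right)^{2} = \left(\frac{12}{-9 + 4}\right)^{2} = \left(\frac{12}{-5}\right)^{2} = \left(12 \left(- \frac{1}{5}\right)\right)^{2} = \left(- \frac{12}{5}\right)^{2} = \frac{144}{25}$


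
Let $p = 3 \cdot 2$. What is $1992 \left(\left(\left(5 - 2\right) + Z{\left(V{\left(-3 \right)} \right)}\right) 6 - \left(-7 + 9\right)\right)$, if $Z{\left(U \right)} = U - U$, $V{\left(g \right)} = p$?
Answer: $31872$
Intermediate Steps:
$p = 6$
$V{\left(g \right)} = 6$
$Z{\left(U \right)} = 0$
$1992 \left(\left(\left(5 - 2\right) + Z{\left(V{\left(-3 \right)} \right)}\right) 6 - \left(-7 + 9\right)\right) = 1992 \left(\left(\left(5 - 2\right) + 0\right) 6 - \left(-7 + 9\right)\right) = 1992 \left(\left(\left(5 - 2\right) + 0\right) 6 - 2\right) = 1992 \left(\left(3 + 0\right) 6 - 2\right) = 1992 \left(3 \cdot 6 - 2\right) = 1992 \left(18 - 2\right) = 1992 \cdot 16 = 31872$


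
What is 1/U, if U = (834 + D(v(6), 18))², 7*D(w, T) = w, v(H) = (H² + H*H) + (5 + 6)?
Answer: 49/35058241 ≈ 1.3977e-6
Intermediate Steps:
v(H) = 11 + 2*H² (v(H) = (H² + H²) + 11 = 2*H² + 11 = 11 + 2*H²)
D(w, T) = w/7
U = 35058241/49 (U = (834 + (11 + 2*6²)/7)² = (834 + (11 + 2*36)/7)² = (834 + (11 + 72)/7)² = (834 + (⅐)*83)² = (834 + 83/7)² = (5921/7)² = 35058241/49 ≈ 7.1547e+5)
1/U = 1/(35058241/49) = 49/35058241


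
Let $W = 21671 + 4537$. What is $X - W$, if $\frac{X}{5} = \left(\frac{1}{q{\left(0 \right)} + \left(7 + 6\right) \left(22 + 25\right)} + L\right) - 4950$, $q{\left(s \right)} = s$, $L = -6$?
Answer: $- \frac{31153663}{611} \approx -50988.0$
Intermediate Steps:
$W = 26208$
$X = - \frac{15140575}{611}$ ($X = 5 \left(\left(\frac{1}{0 + \left(7 + 6\right) \left(22 + 25\right)} - 6\right) - 4950\right) = 5 \left(\left(\frac{1}{0 + 13 \cdot 47} - 6\right) - 4950\right) = 5 \left(\left(\frac{1}{0 + 611} - 6\right) - 4950\right) = 5 \left(\left(\frac{1}{611} - 6\right) - 4950\right) = 5 \left(- \frac{3665}{611} - 4950\right) = 5 \left(- \frac{3028115}{611}\right) = - \frac{15140575}{611} \approx -24780.0$)
$X - W = - \frac{15140575}{611} - 26208 = - \frac{31153663}{611}$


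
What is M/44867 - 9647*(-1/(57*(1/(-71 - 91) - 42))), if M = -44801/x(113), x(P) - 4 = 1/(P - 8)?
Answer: -10448218784541/2442254160065 ≈ -4.2781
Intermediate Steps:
x(P) = 4 + 1/(-8 + P) (x(P) = 4 + 1/(P - 8) = 4 + 1/(-8 + P))
M = -4704105/421 (M = -44801*(-8 + 113)/(-31 + 4*113) = -44801*105/(-31 + 452) = -44801/((1/105)*421) = -44801/421/105 = -44801*105/421 = -4704105/421 ≈ -11174.)
M/44867 - 9647*(-1/(57*(1/(-71 - 91) - 42))) = -4704105/421/44867 - 9647*(-1/(57*(1/(-71 - 91) - 42))) = -4704105/421*1/44867 - 9647*(-1/(57*(1/(-162) - 42))) = -4704105/18889007 - 9647*(-1/(57*(-1/162 - 42))) = -4704105/18889007 - 9647/((-6805/162*(-57))) = -4704105/18889007 - 9647/129295/54 = -4704105/18889007 - 9647*54/129295 = -4704105/18889007 - 520938/129295 = -10448218784541/2442254160065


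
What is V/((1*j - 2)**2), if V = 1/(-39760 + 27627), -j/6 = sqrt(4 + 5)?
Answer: -1/4853200 ≈ -2.0605e-7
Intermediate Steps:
j = -18 (j = -6*sqrt(4 + 5) = -6*sqrt(9) = -6*3 = -18)
V = -1/12133 (V = 1/(-12133) = -1/12133 ≈ -8.2420e-5)
V/((1*j - 2)**2) = -1/(12133*(1*(-18) - 2)**2) = -1/(12133*(-18 - 2)**2) = -1/(12133*((-20)**2)) = -1/12133/400 = -1/12133*1/400 = -1/4853200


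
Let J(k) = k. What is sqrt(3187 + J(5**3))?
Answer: 12*sqrt(23) ≈ 57.550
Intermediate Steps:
sqrt(3187 + J(5**3)) = sqrt(3187 + 5**3) = sqrt(3187 + 125) = sqrt(3312) = 12*sqrt(23)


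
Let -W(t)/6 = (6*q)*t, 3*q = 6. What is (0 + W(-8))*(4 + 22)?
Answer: 14976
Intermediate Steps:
q = 2 (q = (1/3)*6 = 2)
W(t) = -72*t (W(t) = -6*6*2*t = -72*t)
(0 + W(-8))*(4 + 22) = (0 - 72*(-8))*(4 + 22) = (0 + 576)*26 = 576*26 = 14976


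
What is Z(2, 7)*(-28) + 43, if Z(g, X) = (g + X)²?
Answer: -2225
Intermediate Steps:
Z(g, X) = (X + g)²
Z(2, 7)*(-28) + 43 = (7 + 2)²*(-28) + 43 = 9²*(-28) + 43 = 81*(-28) + 43 = -2268 + 43 = -2225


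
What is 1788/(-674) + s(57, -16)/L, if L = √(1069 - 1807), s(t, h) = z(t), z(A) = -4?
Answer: -894/337 + 2*I*√82/123 ≈ -2.6528 + 0.14724*I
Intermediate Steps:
s(t, h) = -4
L = 3*I*√82 (L = √(-738) = 3*I*√82 ≈ 27.166*I)
1788/(-674) + s(57, -16)/L = 1788/(-674) - 4*(-I*√82/246) = 1788*(-1/674) - (-2)*I*√82/123 = -894/337 + 2*I*√82/123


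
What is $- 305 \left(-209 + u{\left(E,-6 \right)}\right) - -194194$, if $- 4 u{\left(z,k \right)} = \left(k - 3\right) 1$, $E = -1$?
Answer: $\frac{1029011}{4} \approx 2.5725 \cdot 10^{5}$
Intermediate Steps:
$u{\left(z,k \right)} = \frac{3}{4} - \frac{k}{4}$ ($u{\left(z,k \right)} = - \frac{\left(k - 3\right) 1}{4} = - \frac{\left(-3 + k\right) 1}{4} = - \frac{-3 + k}{4} = \frac{3}{4} - \frac{k}{4}$)
$- 305 \left(-209 + u{\left(E,-6 \right)}\right) - -194194 = - 305 \left(-209 + \left(\frac{3}{4} - - \frac{3}{2}\right)\right) - -194194 = - 305 \left(-209 + \left(\frac{3}{4} + \frac{3}{2}\right)\right) + 194194 = - 305 \left(-209 + \frac{9}{4}\right) + 194194 = \left(-305\right) \left(- \frac{827}{4}\right) + 194194 = \frac{252235}{4} + 194194 = \frac{1029011}{4}$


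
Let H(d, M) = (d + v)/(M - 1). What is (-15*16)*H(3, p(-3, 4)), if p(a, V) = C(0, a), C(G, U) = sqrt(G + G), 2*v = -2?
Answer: 480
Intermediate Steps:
v = -1 (v = (1/2)*(-2) = -1)
C(G, U) = sqrt(2)*sqrt(G) (C(G, U) = sqrt(2*G) = sqrt(2)*sqrt(G))
p(a, V) = 0 (p(a, V) = sqrt(2)*sqrt(0) = sqrt(2)*0 = 0)
H(d, M) = (-1 + d)/(-1 + M) (H(d, M) = (d - 1)/(M - 1) = (-1 + d)/(-1 + M))
(-15*16)*H(3, p(-3, 4)) = (-15*16)*((-1 + 3)/(-1 + 0)) = -240*2/(-1) = -(-240)*2 = -240*(-2) = 480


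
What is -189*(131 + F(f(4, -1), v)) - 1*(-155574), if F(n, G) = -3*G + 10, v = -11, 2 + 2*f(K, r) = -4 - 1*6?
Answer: 122688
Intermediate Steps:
f(K, r) = -6 (f(K, r) = -1 + (-4 - 1*6)/2 = -1 + (-4 - 6)/2 = -1 + (½)*(-10) = -1 - 5 = -6)
F(n, G) = 10 - 3*G
-189*(131 + F(f(4, -1), v)) - 1*(-155574) = -189*(131 + (10 - 3*(-11))) - 1*(-155574) = -189*(131 + (10 + 33)) + 155574 = -189*(131 + 43) + 155574 = -189*174 + 155574 = -32886 + 155574 = 122688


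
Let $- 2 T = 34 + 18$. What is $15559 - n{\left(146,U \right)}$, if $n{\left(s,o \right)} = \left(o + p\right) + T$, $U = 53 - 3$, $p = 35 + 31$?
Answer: $15469$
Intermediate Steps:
$p = 66$
$U = 50$
$T = -26$ ($T = - \frac{34 + 18}{2} = \left(- \frac{1}{2}\right) 52 = -26$)
$n{\left(s,o \right)} = 40 + o$ ($n{\left(s,o \right)} = \left(o + 66\right) - 26 = \left(66 + o\right) - 26 = 40 + o$)
$15559 - n{\left(146,U \right)} = 15559 - \left(40 + 50\right) = 15559 - 90 = 15469$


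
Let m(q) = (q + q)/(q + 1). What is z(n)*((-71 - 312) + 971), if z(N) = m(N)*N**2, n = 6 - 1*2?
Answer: 75264/5 ≈ 15053.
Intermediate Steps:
m(q) = 2*q/(1 + q) (m(q) = (2*q)/(1 + q) = 2*q/(1 + q))
n = 4 (n = 6 - 2 = 4)
z(N) = 2*N**3/(1 + N) (z(N) = (2*N/(1 + N))*N**2 = 2*N**3/(1 + N))
z(n)*((-71 - 312) + 971) = (2*4**3/(1 + 4))*((-71 - 312) + 971) = (2*64/5)*(-383 + 971) = (2*64*(1/5))*588 = (128/5)*588 = 75264/5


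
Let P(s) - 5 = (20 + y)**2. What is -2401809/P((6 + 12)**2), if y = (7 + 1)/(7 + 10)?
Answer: -694122801/122549 ≈ -5664.0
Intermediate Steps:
y = 8/17 ≈ 0.47059
P(s) = 122549/289 (P(s) = 5 + (20 + 8/17)**2 = 5 + (348/17)**2 = 5 + 121104/289 = 122549/289)
-2401809/P((6 + 12)**2) = -2401809/122549/289 = -2401809*289/122549 = -694122801/122549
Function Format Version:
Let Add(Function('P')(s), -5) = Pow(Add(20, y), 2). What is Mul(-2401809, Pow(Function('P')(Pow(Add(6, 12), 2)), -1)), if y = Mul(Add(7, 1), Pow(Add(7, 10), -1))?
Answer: Rational(-694122801, 122549) ≈ -5664.0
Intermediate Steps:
y = Rational(8, 17) (y = Mul(8, Pow(17, -1)) = Mul(8, Rational(1, 17)) = Rational(8, 17) ≈ 0.47059)
Function('P')(s) = Rational(122549, 289) (Function('P')(s) = Add(5, Pow(Add(20, Rational(8, 17)), 2)) = Add(5, Pow(Rational(348, 17), 2)) = Add(5, Rational(121104, 289)) = Rational(122549, 289))
Mul(-2401809, Pow(Function('P')(Pow(Add(6, 12), 2)), -1)) = Mul(-2401809, Pow(Rational(122549, 289), -1)) = Mul(-2401809, Rational(289, 122549)) = Rational(-694122801, 122549)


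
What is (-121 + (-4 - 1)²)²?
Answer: 9216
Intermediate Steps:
(-121 + (-4 - 1)²)² = (-121 + (-5)²)² = (-121 + 25)² = (-96)² = 9216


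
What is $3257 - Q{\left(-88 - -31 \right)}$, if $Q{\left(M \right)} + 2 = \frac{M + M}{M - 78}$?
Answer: $\frac{146617}{45} \approx 3258.2$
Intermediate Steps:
$Q{\left(M \right)} = -2 + \frac{2 M}{-78 + M}$ ($Q{\left(M \right)} = -2 + \frac{M + M}{M - 78} = -2 + \frac{2 M}{-78 + M}$)
$3257 - Q{\left(-88 - -31 \right)} = 3257 - \frac{156}{-78 - 57} = 3257 - \frac{156}{-135} = 3257 - 156 \left(- \frac{1}{135}\right) = 3257 - - \frac{52}{45} = 3257 + \frac{52}{45} = \frac{146617}{45}$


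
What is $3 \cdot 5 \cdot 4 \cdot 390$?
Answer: $23400$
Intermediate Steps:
$3 \cdot 5 \cdot 4 \cdot 390 = 15 \cdot 4 \cdot 390 = 60 \cdot 390 = 23400$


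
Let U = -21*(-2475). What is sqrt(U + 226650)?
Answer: 5*sqrt(11145) ≈ 527.85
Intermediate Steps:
U = 51975
sqrt(U + 226650) = sqrt(51975 + 226650) = sqrt(278625) = 5*sqrt(11145)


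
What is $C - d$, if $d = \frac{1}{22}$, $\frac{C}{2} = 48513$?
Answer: $\frac{2134571}{22} \approx 97026.0$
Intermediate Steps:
$C = 97026$ ($C = 2 \cdot 48513 = 97026$)
$d = \frac{1}{22} \approx 0.045455$
$C - d = 97026 - \frac{1}{22} = \frac{2134571}{22}$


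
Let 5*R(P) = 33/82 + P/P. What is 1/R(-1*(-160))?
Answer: 82/23 ≈ 3.5652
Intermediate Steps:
R(P) = 23/82 (R(P) = (33/82 + P/P)/5 = (33*(1/82) + 1)/5 = (33/82 + 1)/5 = (⅕)*(115/82) = 23/82)
1/R(-1*(-160)) = 1/(23/82) = 82/23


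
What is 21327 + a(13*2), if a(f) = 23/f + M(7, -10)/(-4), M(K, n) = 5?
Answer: 1108985/52 ≈ 21327.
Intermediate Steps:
a(f) = -5/4 + 23/f (a(f) = 23/f + 5/(-4) = 23/f + 5*(-¼) = 23/f - 5/4 = -5/4 + 23/f)
21327 + a(13*2) = 21327 + (-5/4 + 23/((13*2))) = 21327 + (-5/4 + 23/26) = 21327 - 19/52 = 1108985/52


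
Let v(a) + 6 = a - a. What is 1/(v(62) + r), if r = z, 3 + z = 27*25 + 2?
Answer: 1/668 ≈ 0.0014970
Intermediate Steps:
z = 674 (z = -3 + (27*25 + 2) = -3 + (675 + 2) = -3 + 677 = 674)
r = 674
v(a) = -6 (v(a) = -6 + (a - a) = -6 + 0 = -6)
1/(v(62) + r) = 1/(-6 + 674) = 1/668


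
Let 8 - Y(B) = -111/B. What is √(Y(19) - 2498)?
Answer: I*√896781/19 ≈ 49.841*I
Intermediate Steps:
Y(B) = 8 + 111/B (Y(B) = 8 - (-111)/B = 8 + 111/B)
√(Y(19) - 2498) = √((8 + 111/19) - 2498) = √(263/19 - 2498) = √(-47199/19) = I*√896781/19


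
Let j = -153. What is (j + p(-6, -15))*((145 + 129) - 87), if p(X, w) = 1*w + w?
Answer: -34221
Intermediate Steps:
p(X, w) = 2*w (p(X, w) = w + w = 2*w)
(j + p(-6, -15))*((145 + 129) - 87) = (-153 + 2*(-15))*((145 + 129) - 87) = (-153 - 30)*(274 - 87) = -183*187 = -34221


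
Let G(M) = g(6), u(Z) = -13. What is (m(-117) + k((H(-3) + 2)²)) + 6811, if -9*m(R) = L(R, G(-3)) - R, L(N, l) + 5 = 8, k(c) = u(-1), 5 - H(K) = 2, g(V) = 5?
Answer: 20354/3 ≈ 6784.7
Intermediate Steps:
H(K) = 3 (H(K) = 5 - 1*2 = 5 - 2 = 3)
G(M) = 5
k(c) = -13
L(N, l) = 3 (L(N, l) = -5 + 8 = 3)
m(R) = -⅓ + R/9 (m(R) = -(3 - R)/9 = -⅓ + R/9)
(m(-117) + k((H(-3) + 2)²)) + 6811 = ((-⅓ + (⅑)*(-117)) - 13) + 6811 = ((-⅓ - 13) - 13) + 6811 = (-40/3 - 13) + 6811 = -79/3 + 6811 = 20354/3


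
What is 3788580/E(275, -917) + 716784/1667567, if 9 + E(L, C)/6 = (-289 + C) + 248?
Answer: -1052258700682/1612537289 ≈ -652.55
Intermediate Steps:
E(L, C) = -300 + 6*C (E(L, C) = -54 + 6*((-289 + C) + 248) = -54 + 6*(-41 + C) = -54 + (-246 + 6*C) = -300 + 6*C)
3788580/E(275, -917) + 716784/1667567 = 3788580/(-300 + 6*(-917)) + 716784/1667567 = 3788580/(-300 - 5502) + 716784*(1/1667567) = 3788580/(-5802) + 716784/1667567 = 3788580*(-1/5802) + 716784/1667567 = -631430/967 + 716784/1667567 = -1052258700682/1612537289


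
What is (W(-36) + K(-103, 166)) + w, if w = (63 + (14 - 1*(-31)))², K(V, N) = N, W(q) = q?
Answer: 11794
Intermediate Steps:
w = 11664 (w = (63 + (14 + 31))² = (63 + 45)² = 108² = 11664)
(W(-36) + K(-103, 166)) + w = (-36 + 166) + 11664 = 130 + 11664 = 11794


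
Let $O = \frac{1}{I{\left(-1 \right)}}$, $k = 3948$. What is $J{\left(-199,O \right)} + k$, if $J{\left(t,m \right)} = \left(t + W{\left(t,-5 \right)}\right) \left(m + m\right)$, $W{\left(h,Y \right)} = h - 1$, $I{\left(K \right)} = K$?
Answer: $4746$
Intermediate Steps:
$W{\left(h,Y \right)} = -1 + h$ ($W{\left(h,Y \right)} = h - 1 = -1 + h$)
$O = -1$ ($O = \frac{1}{-1} = -1$)
$J{\left(t,m \right)} = 2 m \left(-1 + 2 t\right)$ ($J{\left(t,m \right)} = \left(t + \left(-1 + t\right)\right) \left(m + m\right) = \left(-1 + 2 t\right) 2 m = 2 m \left(-1 + 2 t\right)$)
$J{\left(-199,O \right)} + k = 2 \left(-1\right) \left(-1 + 2 \left(-199\right)\right) + 3948 = 2 \left(-1\right) \left(-1 - 398\right) + 3948 = 2 \left(-1\right) \left(-399\right) + 3948 = 798 + 3948 = 4746$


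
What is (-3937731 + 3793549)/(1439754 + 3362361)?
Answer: -144182/4802115 ≈ -0.030025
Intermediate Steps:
(-3937731 + 3793549)/(1439754 + 3362361) = -144182/4802115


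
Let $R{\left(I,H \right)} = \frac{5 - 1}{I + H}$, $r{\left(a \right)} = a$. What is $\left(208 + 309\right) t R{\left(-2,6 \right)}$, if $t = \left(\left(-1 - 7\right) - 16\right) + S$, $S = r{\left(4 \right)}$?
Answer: $-10340$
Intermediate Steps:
$S = 4$
$R{\left(I,H \right)} = \frac{4}{H + I}$
$t = -20$ ($t = \left(\left(-1 - 7\right) - 16\right) + 4 = \left(-8 - 16\right) + 4 = -24 + 4 = -20$)
$\left(208 + 309\right) t R{\left(-2,6 \right)} = \left(208 + 309\right) \left(- 20 \frac{4}{6 - 2}\right) = 517 \left(- 20 \cdot \frac{4}{4}\right) = 517 \left(- 20 \cdot 4 \cdot \frac{1}{4}\right) = 517 \left(\left(-20\right) 1\right) = 517 \left(-20\right) = -10340$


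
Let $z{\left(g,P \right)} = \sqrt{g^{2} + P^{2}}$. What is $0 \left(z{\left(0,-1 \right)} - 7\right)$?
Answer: $0$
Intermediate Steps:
$z{\left(g,P \right)} = \sqrt{P^{2} + g^{2}}$
$0 \left(z{\left(0,-1 \right)} - 7\right) = 0 \left(\sqrt{\left(-1\right)^{2} + 0^{2}} - 7\right) = 0 \left(\sqrt{1 + 0} - 7\right) = 0 \left(\sqrt{1} - 7\right) = 0 \left(1 - 7\right) = 0 \left(-6\right) = 0$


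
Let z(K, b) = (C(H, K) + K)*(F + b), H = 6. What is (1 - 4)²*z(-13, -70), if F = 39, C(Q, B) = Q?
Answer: 1953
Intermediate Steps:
z(K, b) = (6 + K)*(39 + b)
(1 - 4)²*z(-13, -70) = (1 - 4)²*(234 + 6*(-70) + 39*(-13) - 13*(-70)) = (-3)²*(234 - 420 - 507 + 910) = 9*217 = 1953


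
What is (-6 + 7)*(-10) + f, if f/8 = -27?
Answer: -226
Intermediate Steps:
f = -216 (f = 8*(-27) = -216)
(-6 + 7)*(-10) + f = (-6 + 7)*(-10) - 216 = 1*(-10) - 216 = -10 - 216 = -226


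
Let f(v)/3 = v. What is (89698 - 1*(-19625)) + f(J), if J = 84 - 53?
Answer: 109416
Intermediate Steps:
J = 31
f(v) = 3*v
(89698 - 1*(-19625)) + f(J) = (89698 - 1*(-19625)) + 3*31 = (89698 + 19625) + 93 = 109323 + 93 = 109416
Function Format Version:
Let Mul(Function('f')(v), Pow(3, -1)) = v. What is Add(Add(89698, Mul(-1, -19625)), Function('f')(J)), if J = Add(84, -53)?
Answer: 109416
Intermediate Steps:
J = 31
Function('f')(v) = Mul(3, v)
Add(Add(89698, Mul(-1, -19625)), Function('f')(J)) = Add(Add(89698, Mul(-1, -19625)), Mul(3, 31)) = Add(Add(89698, 19625), 93) = Add(109323, 93) = 109416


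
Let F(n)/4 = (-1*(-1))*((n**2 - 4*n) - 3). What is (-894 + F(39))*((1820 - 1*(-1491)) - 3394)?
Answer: -377982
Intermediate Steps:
F(n) = -12 - 16*n + 4*n**2 (F(n) = 4*((-1*(-1))*((n**2 - 4*n) - 3)) = 4*(1*(-3 + n**2 - 4*n)) = 4*(-3 + n**2 - 4*n) = -12 - 16*n + 4*n**2)
(-894 + F(39))*((1820 - 1*(-1491)) - 3394) = (-894 + (-12 - 16*39 + 4*39**2))*((1820 - 1*(-1491)) - 3394) = (-894 + (-12 - 624 + 4*1521))*((1820 + 1491) - 3394) = (-894 + (-12 - 624 + 6084))*(3311 - 3394) = (-894 + 5448)*(-83) = 4554*(-83) = -377982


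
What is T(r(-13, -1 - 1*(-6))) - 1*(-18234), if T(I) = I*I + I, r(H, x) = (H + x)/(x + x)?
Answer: 455846/25 ≈ 18234.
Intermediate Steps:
r(H, x) = (H + x)/(2*x) (r(H, x) = (H + x)/((2*x)) = (H + x)*(1/(2*x)) = (H + x)/(2*x))
T(I) = I + I**2 (T(I) = I**2 + I = I + I**2)
T(r(-13, -1 - 1*(-6))) - 1*(-18234) = ((-13 + (-1 - 1*(-6)))/(2*(-1 - 1*(-6))))*(1 + (-13 + (-1 - 1*(-6)))/(2*(-1 - 1*(-6)))) - 1*(-18234) = ((-13 + (-1 + 6))/(2*(-1 + 6)))*(1 + (-13 + (-1 + 6))/(2*(-1 + 6))) + 18234 = ((1/2)*(-13 + 5)/5)*(1 + (1/2)*(-13 + 5)/5) + 18234 = ((1/2)*(1/5)*(-8))*(1 + (1/2)*(1/5)*(-8)) + 18234 = -4*(1 - 4/5)/5 + 18234 = -4/5*1/5 + 18234 = -4/25 + 18234 = 455846/25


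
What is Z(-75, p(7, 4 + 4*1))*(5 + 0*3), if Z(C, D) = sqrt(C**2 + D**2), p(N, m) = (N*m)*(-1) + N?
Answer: 5*sqrt(8026) ≈ 447.94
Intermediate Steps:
p(N, m) = N - N*m (p(N, m) = -N*m + N = N - N*m)
Z(-75, p(7, 4 + 4*1))*(5 + 0*3) = sqrt((-75)**2 + (7*(1 - (4 + 4*1)))**2)*(5 + 0*3) = sqrt(5625 + (7*(1 - (4 + 4)))**2)*(5 + 0) = sqrt(5625 + (7*(1 - 1*8))**2)*5 = sqrt(5625 + (7*(1 - 8))**2)*5 = sqrt(5625 + (7*(-7))**2)*5 = sqrt(5625 + (-49)**2)*5 = sqrt(5625 + 2401)*5 = sqrt(8026)*5 = 5*sqrt(8026)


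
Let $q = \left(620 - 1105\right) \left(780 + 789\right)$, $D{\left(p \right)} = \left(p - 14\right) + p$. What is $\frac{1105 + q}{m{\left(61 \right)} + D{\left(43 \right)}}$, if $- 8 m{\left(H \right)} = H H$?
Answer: $\frac{1215776}{629} \approx 1932.9$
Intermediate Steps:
$m{\left(H \right)} = - \frac{H^{2}}{8}$ ($m{\left(H \right)} = - \frac{H H}{8} = - \frac{H^{2}}{8}$)
$D{\left(p \right)} = -14 + 2 p$ ($D{\left(p \right)} = \left(-14 + p\right) + p = -14 + 2 p$)
$q = -760965$ ($q = \left(-485\right) 1569 = -760965$)
$\frac{1105 + q}{m{\left(61 \right)} + D{\left(43 \right)}} = \frac{1105 - 760965}{- \frac{61^{2}}{8} + \left(-14 + 2 \cdot 43\right)} = - \frac{759860}{\left(- \frac{1}{8}\right) 3721 + \left(-14 + 86\right)} = - \frac{759860}{- \frac{3721}{8} + 72} = - \frac{759860}{- \frac{3145}{8}} = \left(-759860\right) \left(- \frac{8}{3145}\right) = \frac{1215776}{629}$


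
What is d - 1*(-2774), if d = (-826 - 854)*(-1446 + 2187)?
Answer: -1242106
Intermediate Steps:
d = -1244880 (d = -1680*741 = -1244880)
d - 1*(-2774) = -1244880 - 1*(-2774) = -1244880 + 2774 = -1242106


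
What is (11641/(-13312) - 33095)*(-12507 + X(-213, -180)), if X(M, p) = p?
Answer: 5589540529047/13312 ≈ 4.1989e+8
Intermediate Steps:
(11641/(-13312) - 33095)*(-12507 + X(-213, -180)) = (11641/(-13312) - 33095)*(-12507 - 180) = (11641*(-1/13312) - 33095)*(-12687) = (-11641/13312 - 33095)*(-12687) = -440572281/13312*(-12687) = 5589540529047/13312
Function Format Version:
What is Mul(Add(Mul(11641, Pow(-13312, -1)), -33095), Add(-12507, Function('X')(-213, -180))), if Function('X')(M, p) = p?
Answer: Rational(5589540529047, 13312) ≈ 4.1989e+8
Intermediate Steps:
Mul(Add(Mul(11641, Pow(-13312, -1)), -33095), Add(-12507, Function('X')(-213, -180))) = Mul(Add(Mul(11641, Pow(-13312, -1)), -33095), Add(-12507, -180)) = Mul(Add(Mul(11641, Rational(-1, 13312)), -33095), -12687) = Mul(Add(Rational(-11641, 13312), -33095), -12687) = Mul(Rational(-440572281, 13312), -12687) = Rational(5589540529047, 13312)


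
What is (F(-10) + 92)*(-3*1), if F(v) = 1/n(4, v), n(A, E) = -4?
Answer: -1101/4 ≈ -275.25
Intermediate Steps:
F(v) = -1/4 (F(v) = 1/(-4) = -1/4)
(F(-10) + 92)*(-3*1) = (-1/4 + 92)*(-3*1) = (367/4)*(-3) = -1101/4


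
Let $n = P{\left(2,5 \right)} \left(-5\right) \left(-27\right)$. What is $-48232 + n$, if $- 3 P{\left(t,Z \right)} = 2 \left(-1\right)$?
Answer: $-48142$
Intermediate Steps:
$P{\left(t,Z \right)} = \frac{2}{3}$ ($P{\left(t,Z \right)} = - \frac{2 \left(-1\right)}{3} = \left(- \frac{1}{3}\right) \left(-2\right) = \frac{2}{3}$)
$n = 90$ ($n = \frac{2}{3} \left(-5\right) \left(-27\right) = \left(- \frac{10}{3}\right) \left(-27\right) = 90$)
$-48232 + n = -48232 + 90 = -48142$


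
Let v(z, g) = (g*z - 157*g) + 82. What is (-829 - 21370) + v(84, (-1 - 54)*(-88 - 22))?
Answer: -463767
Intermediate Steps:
v(z, g) = 82 - 157*g + g*z (v(z, g) = (-157*g + g*z) + 82 = 82 - 157*g + g*z)
(-829 - 21370) + v(84, (-1 - 54)*(-88 - 22)) = (-829 - 21370) + (82 - 157*(-1 - 54)*(-88 - 22) + ((-1 - 54)*(-88 - 22))*84) = -22199 + (82 - (-8635)*(-110) - 55*(-110)*84) = -22199 + (82 - 157*6050 + 6050*84) = -22199 + (82 - 949850 + 508200) = -22199 - 441568 = -463767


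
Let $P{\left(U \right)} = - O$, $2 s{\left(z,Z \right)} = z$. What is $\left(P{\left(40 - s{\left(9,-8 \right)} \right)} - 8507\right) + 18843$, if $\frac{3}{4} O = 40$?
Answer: $\frac{30848}{3} \approx 10283.0$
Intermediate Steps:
$O = \frac{160}{3}$ ($O = \frac{4}{3} \cdot 40 = \frac{160}{3} \approx 53.333$)
$s{\left(z,Z \right)} = \frac{z}{2}$
$P{\left(U \right)} = - \frac{160}{3}$ ($P{\left(U \right)} = \left(-1\right) \frac{160}{3} = - \frac{160}{3}$)
$\left(P{\left(40 - s{\left(9,-8 \right)} \right)} - 8507\right) + 18843 = \left(- \frac{160}{3} - 8507\right) + 18843 = - \frac{25681}{3} + 18843 = \frac{30848}{3}$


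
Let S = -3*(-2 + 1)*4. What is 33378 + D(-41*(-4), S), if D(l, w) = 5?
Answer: 33383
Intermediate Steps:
S = 12 (S = -3*(-1)*4 = 3*4 = 12)
33378 + D(-41*(-4), S) = 33378 + 5 = 33383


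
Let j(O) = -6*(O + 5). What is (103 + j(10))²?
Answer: 169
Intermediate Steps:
j(O) = -30 - 6*O (j(O) = -6*(5 + O) = -30 - 6*O)
(103 + j(10))² = (103 + (-30 - 6*10))² = (103 + (-30 - 60))² = (103 - 90)² = 13² = 169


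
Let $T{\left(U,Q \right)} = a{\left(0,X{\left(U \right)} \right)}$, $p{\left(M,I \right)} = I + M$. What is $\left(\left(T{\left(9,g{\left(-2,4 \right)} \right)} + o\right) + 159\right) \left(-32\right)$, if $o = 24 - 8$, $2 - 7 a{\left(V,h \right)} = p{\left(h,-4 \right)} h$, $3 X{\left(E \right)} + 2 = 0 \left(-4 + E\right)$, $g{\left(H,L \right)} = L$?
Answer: $- \frac{352480}{63} \approx -5594.9$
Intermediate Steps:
$X{\left(E \right)} = - \frac{2}{3}$ ($X{\left(E \right)} = - \frac{2}{3} + \frac{0 \left(-4 + E\right)}{3} = - \frac{2}{3} + \frac{1}{3} \cdot 0 = - \frac{2}{3} + 0 = - \frac{2}{3}$)
$a{\left(V,h \right)} = \frac{2}{7} - \frac{h \left(-4 + h\right)}{7}$ ($a{\left(V,h \right)} = \frac{2}{7} - \frac{\left(-4 + h\right) h}{7} = \frac{2}{7} - \frac{h \left(-4 + h\right)}{7}$)
$T{\left(U,Q \right)} = - \frac{10}{63}$ ($T{\left(U,Q \right)} = \frac{2}{7} - - \frac{2 \left(-4 - \frac{2}{3}\right)}{21} = \frac{2}{7} - \left(- \frac{2}{21}\right) \left(- \frac{14}{3}\right) = \frac{2}{7} - \frac{4}{9} = - \frac{10}{63}$)
$o = 16$ ($o = 24 - 8 = 16$)
$\left(\left(T{\left(9,g{\left(-2,4 \right)} \right)} + o\right) + 159\right) \left(-32\right) = \left(\left(- \frac{10}{63} + 16\right) + 159\right) \left(-32\right) = \left(\frac{998}{63} + 159\right) \left(-32\right) = \frac{11015}{63} \left(-32\right) = - \frac{352480}{63}$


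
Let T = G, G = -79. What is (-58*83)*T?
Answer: 380306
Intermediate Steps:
T = -79
(-58*83)*T = -58*83*(-79) = -4814*(-79) = 380306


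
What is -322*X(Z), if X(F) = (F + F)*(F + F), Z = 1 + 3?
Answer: -20608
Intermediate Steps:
Z = 4
X(F) = 4*F² (X(F) = (2*F)*(2*F) = 4*F²)
-322*X(Z) = -1288*4² = -1288*16 = -322*64 = -20608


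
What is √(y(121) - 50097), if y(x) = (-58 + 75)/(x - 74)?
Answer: I*√110663474/47 ≈ 223.82*I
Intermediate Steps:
y(x) = 17/(-74 + x)
√(y(121) - 50097) = √(17/(-74 + 121) - 50097) = √(17/47 - 50097) = √(-2354542/47) = I*√110663474/47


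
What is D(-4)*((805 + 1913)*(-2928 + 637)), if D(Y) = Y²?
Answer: -99631008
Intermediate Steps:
D(-4)*((805 + 1913)*(-2928 + 637)) = (-4)²*((805 + 1913)*(-2928 + 637)) = 16*(2718*(-2291)) = 16*(-6226938) = -99631008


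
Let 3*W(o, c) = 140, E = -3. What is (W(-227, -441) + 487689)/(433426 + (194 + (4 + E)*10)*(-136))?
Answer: 1463207/1217046 ≈ 1.2023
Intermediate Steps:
W(o, c) = 140/3 (W(o, c) = (⅓)*140 = 140/3)
(W(-227, -441) + 487689)/(433426 + (194 + (4 + E)*10)*(-136)) = (140/3 + 487689)/(433426 + (194 + (4 - 3)*10)*(-136)) = 1463207/(3*(433426 + (194 + 1*10)*(-136))) = 1463207/(3*(433426 + (194 + 10)*(-136))) = 1463207/(3*(433426 + 204*(-136))) = 1463207/(3*(433426 - 27744)) = (1463207/3)/405682 = (1463207/3)*(1/405682) = 1463207/1217046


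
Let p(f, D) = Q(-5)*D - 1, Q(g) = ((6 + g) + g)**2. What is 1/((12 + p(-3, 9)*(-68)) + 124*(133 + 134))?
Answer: 1/23396 ≈ 4.2742e-5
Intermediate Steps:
Q(g) = (6 + 2*g)**2
p(f, D) = -1 + 16*D (p(f, D) = (4*(3 - 5)**2)*D - 1 = (4*(-2)**2)*D - 1 = (4*4)*D - 1 = 16*D - 1 = -1 + 16*D)
1/((12 + p(-3, 9)*(-68)) + 124*(133 + 134)) = 1/((12 + (-1 + 16*9)*(-68)) + 124*(133 + 134)) = 1/((12 + (-1 + 144)*(-68)) + 124*267) = 1/((12 + 143*(-68)) + 33108) = 1/((12 - 9724) + 33108) = 1/(-9712 + 33108) = 1/23396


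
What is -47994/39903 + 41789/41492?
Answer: -9813957/50171372 ≈ -0.19561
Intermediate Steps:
-47994/39903 + 41789/41492 = -47994*1/39903 + 41789*(1/41492) = -15998/13301 + 3799/3772 = -9813957/50171372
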